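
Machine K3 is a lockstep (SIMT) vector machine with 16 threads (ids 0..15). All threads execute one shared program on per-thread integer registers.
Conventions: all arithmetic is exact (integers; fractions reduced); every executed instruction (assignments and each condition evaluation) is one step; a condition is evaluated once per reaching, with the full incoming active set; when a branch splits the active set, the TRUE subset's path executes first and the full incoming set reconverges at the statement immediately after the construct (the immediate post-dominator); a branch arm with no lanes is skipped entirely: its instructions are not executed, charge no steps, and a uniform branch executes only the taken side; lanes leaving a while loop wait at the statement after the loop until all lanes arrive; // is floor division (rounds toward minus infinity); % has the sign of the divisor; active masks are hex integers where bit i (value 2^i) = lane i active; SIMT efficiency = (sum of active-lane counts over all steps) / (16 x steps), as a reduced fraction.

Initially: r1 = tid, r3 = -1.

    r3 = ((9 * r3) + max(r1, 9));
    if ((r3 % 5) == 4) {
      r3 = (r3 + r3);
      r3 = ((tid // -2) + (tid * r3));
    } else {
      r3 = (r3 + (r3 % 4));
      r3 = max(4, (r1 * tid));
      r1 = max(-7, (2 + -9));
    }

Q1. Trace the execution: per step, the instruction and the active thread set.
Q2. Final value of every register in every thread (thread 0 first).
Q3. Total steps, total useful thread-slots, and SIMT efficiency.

step 0: r3 <- ((9 * r3) + max(r1, 9)) 0xffff
step 1: eval ((r3 % 5) == 4)         0xffff
step 2: r3 <- (r3 + r3)              0x2000
step 3: r3 <- ((tid // -2) + (tid * r3)) 0x2000
step 4: r3 <- (r3 + (r3 % 4))        0xdfff
step 5: r3 <- max(4, (r1 * tid))     0xdfff
step 6: r1 <- max(-7, (2 + -9))      0xdfff

Answer: 7 steps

r1: -7,-7,-7,-7,-7,-7,-7,-7,-7,-7,-7,-7,-7,13,-7,-7
r3: 4,4,4,9,16,25,36,49,64,81,100,121,144,97,196,225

steps = 7; useful = 79; efficiency = 79/112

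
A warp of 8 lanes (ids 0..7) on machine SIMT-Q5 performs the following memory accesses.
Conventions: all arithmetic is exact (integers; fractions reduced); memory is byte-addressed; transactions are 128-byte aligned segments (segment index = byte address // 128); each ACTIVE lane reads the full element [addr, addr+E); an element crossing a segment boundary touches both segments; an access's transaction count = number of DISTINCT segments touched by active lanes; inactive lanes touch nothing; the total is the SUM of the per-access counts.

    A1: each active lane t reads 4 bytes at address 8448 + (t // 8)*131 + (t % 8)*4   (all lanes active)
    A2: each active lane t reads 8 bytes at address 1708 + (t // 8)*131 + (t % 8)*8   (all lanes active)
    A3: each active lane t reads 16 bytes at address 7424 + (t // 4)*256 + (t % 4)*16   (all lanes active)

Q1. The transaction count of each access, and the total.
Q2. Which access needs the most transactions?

A1: 1 transaction
A2: 1 transaction
A3: 2 transactions

Answer: 1,1,2; total 4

Answer: A3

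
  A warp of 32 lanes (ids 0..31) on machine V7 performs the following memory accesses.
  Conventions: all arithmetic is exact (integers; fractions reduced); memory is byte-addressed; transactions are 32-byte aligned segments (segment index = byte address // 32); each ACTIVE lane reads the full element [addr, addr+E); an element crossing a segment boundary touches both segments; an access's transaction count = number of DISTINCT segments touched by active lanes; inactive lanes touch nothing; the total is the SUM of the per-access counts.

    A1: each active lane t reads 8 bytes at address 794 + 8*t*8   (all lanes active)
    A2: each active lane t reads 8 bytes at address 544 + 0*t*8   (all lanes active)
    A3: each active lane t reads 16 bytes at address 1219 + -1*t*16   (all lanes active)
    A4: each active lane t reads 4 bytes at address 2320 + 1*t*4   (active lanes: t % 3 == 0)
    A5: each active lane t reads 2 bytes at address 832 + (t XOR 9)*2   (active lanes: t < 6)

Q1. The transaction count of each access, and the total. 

A1: 64 transactions
A2: 1 transaction
A3: 17 transactions
A4: 5 transactions
A5: 1 transaction

Answer: 64,1,17,5,1; total 88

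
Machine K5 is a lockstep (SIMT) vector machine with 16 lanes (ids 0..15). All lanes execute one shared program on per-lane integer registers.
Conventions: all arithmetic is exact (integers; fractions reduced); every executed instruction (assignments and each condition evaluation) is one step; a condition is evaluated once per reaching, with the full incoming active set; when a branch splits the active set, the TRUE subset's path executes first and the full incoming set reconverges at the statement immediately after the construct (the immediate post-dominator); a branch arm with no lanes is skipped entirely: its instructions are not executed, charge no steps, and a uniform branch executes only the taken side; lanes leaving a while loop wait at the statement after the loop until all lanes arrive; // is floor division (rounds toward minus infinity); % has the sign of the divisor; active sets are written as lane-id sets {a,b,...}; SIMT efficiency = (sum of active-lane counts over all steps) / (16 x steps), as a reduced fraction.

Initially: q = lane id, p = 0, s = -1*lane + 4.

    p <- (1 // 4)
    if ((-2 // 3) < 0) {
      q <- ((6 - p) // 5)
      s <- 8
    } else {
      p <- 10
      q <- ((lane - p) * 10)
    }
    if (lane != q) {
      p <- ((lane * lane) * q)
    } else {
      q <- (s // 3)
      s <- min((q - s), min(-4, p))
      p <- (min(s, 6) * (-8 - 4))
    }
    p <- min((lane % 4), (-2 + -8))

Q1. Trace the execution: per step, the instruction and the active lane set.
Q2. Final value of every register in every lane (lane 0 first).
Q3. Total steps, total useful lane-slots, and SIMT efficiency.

step 0: p <- (1 // 4)                {0,1,2,3,4,5,6,7,8,9,10,11,12,13,14,15}
step 1: eval ((-2 // 3) < 0)         {0,1,2,3,4,5,6,7,8,9,10,11,12,13,14,15}
step 2: q <- ((6 - p) // 5)          {0,1,2,3,4,5,6,7,8,9,10,11,12,13,14,15}
step 3: s <- 8                       {0,1,2,3,4,5,6,7,8,9,10,11,12,13,14,15}
step 4: eval (lane != q)             {0,1,2,3,4,5,6,7,8,9,10,11,12,13,14,15}
step 5: p <- ((lane * lane) * q)     {0,2,3,4,5,6,7,8,9,10,11,12,13,14,15}
step 6: q <- (s // 3)                {1}
step 7: s <- min((q - s), min(-4, p)) {1}
step 8: p <- (min(s, 6) * (-8 - 4))  {1}
step 9: p <- min((lane % 4), (-2 + -8)) {0,1,2,3,4,5,6,7,8,9,10,11,12,13,14,15}

Answer: 10 steps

q: 1,2,1,1,1,1,1,1,1,1,1,1,1,1,1,1
p: -10,-10,-10,-10,-10,-10,-10,-10,-10,-10,-10,-10,-10,-10,-10,-10
s: 8,-6,8,8,8,8,8,8,8,8,8,8,8,8,8,8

steps = 10; useful = 114; efficiency = 114/160 = 57/80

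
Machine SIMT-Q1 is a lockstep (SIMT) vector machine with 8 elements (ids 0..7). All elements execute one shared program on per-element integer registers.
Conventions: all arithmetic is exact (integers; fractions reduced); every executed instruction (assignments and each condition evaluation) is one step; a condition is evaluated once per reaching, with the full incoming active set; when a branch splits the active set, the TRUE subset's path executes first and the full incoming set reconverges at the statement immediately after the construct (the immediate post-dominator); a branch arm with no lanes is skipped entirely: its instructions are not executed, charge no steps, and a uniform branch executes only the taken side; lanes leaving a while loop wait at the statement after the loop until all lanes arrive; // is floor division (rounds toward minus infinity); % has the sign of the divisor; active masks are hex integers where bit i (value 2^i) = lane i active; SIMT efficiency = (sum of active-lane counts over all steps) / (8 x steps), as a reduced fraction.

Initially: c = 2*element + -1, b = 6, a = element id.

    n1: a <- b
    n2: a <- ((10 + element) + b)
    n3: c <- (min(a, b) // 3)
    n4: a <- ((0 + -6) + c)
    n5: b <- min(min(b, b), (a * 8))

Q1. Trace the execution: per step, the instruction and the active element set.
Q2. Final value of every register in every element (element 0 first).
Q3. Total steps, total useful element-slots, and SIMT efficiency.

step 0: a <- b                       0xff
step 1: a <- ((10 + element) + b)    0xff
step 2: c <- (min(a, b) // 3)        0xff
step 3: a <- ((0 + -6) + c)          0xff
step 4: b <- min(min(b, b), (a * 8)) 0xff

Answer: 5 steps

c: 2,2,2,2,2,2,2,2
b: -32,-32,-32,-32,-32,-32,-32,-32
a: -4,-4,-4,-4,-4,-4,-4,-4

steps = 5; useful = 40; efficiency = 40/40 = 1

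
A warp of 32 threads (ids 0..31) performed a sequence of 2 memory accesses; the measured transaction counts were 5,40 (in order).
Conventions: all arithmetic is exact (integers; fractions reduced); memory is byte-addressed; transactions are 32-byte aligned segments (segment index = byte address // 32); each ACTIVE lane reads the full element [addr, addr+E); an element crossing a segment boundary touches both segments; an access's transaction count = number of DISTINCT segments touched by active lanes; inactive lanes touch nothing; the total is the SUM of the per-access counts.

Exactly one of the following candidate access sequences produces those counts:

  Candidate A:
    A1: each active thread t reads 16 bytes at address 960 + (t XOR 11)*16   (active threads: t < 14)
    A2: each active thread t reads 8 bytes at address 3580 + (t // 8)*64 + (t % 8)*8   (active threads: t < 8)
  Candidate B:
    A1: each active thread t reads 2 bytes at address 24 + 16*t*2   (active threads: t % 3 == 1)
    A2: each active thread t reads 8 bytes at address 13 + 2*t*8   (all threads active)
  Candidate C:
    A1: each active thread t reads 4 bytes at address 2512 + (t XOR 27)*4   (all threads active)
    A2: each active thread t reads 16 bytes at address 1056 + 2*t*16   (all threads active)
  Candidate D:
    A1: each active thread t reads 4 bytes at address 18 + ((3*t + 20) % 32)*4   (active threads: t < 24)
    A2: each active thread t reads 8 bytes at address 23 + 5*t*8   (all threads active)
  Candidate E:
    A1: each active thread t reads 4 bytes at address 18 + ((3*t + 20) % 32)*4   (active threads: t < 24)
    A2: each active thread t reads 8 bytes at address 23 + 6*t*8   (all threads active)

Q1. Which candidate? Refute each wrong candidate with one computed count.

A: A1 gives 7 transactions, not 5
B: A1 gives 11 transactions, not 5
C: A2 gives 32 transactions, not 40
E: A2 gives 32 transactions, not 40
D: all counts match (5,40)

Answer: D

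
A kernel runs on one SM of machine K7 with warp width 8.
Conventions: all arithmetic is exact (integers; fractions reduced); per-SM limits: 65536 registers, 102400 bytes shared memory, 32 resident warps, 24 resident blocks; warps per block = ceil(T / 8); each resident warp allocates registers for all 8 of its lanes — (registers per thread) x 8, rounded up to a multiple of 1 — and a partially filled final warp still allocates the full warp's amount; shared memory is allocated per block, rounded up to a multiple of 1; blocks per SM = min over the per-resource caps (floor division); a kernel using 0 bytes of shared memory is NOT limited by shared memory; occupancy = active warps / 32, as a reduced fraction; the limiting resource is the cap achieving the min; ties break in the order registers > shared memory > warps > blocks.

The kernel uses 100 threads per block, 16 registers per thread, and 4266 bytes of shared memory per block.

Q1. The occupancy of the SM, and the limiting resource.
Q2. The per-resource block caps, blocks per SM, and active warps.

Answer: occupancy 13/16, limited by warps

registers: 39 blocks
shared memory: 24 blocks
warps: 2 blocks
blocks: 24 blocks

Answer: 2 blocks, 26 active warps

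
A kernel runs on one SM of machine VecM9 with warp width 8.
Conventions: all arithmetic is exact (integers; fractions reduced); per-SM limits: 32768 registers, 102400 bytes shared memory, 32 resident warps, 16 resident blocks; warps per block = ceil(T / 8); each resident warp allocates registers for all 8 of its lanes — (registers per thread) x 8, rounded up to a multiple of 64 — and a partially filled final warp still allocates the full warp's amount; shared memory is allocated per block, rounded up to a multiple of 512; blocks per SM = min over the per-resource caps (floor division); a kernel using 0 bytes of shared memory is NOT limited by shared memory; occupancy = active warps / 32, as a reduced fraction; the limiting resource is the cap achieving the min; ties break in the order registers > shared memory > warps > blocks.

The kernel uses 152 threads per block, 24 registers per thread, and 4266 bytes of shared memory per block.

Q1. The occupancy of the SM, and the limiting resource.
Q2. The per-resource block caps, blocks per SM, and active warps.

Answer: occupancy 19/32, limited by warps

registers: 8 blocks
shared memory: 22 blocks
warps: 1 block
blocks: 16 blocks

Answer: 1 block, 19 active warps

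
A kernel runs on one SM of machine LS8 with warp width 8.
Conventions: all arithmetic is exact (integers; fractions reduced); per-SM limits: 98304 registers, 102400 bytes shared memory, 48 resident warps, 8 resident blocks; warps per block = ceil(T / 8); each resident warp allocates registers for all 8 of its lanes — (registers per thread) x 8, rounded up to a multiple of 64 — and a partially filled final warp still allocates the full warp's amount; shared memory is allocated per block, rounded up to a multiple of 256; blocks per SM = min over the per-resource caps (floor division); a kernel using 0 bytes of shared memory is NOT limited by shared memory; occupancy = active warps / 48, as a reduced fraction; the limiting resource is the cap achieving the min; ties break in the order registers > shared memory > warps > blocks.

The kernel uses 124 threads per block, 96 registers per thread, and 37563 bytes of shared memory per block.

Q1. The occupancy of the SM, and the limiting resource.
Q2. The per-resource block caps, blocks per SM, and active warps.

Answer: occupancy 2/3, limited by shared memory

registers: 8 blocks
shared memory: 2 blocks
warps: 3 blocks
blocks: 8 blocks

Answer: 2 blocks, 32 active warps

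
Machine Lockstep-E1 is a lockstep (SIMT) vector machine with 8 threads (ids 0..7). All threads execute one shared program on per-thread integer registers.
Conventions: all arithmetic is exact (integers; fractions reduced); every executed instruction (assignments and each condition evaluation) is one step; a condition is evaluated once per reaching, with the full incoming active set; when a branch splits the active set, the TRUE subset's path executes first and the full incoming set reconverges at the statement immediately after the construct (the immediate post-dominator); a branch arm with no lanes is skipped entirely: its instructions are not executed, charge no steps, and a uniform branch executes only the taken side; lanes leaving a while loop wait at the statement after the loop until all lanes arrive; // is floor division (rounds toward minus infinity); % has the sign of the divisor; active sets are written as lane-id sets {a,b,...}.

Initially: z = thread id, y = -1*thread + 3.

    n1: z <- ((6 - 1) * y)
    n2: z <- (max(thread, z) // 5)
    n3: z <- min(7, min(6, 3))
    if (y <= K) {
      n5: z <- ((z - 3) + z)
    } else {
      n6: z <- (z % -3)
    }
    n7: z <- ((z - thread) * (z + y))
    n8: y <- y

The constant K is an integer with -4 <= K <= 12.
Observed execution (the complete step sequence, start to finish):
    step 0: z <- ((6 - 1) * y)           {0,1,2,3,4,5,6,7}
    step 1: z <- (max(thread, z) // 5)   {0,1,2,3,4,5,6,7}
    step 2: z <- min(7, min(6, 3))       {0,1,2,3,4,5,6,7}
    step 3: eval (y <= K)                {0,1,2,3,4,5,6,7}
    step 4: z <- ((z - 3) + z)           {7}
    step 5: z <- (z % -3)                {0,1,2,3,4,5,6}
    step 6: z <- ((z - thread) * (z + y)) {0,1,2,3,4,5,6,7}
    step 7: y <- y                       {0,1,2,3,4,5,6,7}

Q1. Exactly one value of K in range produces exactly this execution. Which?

Answer: K = -4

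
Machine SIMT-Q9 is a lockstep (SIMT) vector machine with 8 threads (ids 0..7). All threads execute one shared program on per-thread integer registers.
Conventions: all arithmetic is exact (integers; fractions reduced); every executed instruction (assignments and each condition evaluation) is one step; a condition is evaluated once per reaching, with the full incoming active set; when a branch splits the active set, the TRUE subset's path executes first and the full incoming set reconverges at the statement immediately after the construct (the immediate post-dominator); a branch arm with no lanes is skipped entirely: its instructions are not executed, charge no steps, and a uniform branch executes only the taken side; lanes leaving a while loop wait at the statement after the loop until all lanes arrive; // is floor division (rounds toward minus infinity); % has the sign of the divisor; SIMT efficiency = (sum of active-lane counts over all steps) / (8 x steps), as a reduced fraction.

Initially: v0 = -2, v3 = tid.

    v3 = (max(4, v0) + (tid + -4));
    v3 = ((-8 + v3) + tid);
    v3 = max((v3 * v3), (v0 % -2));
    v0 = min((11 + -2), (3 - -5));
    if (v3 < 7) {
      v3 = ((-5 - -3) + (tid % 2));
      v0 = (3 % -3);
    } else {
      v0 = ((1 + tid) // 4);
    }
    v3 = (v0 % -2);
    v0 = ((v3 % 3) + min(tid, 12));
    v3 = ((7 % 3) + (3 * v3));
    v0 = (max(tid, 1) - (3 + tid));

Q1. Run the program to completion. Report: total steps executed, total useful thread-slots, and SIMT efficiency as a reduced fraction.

Answer: 12 steps, 83 useful, 83/96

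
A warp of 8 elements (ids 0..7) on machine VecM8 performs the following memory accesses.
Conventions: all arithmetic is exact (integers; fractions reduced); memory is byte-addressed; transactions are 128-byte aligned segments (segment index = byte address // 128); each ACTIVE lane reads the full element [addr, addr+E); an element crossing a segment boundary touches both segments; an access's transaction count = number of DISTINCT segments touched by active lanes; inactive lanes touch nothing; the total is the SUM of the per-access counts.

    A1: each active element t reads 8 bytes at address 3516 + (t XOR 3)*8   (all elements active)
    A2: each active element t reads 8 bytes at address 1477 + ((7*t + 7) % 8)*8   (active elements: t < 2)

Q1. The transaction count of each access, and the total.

A1: 1 transaction
A2: 2 transactions

Answer: 1,2; total 3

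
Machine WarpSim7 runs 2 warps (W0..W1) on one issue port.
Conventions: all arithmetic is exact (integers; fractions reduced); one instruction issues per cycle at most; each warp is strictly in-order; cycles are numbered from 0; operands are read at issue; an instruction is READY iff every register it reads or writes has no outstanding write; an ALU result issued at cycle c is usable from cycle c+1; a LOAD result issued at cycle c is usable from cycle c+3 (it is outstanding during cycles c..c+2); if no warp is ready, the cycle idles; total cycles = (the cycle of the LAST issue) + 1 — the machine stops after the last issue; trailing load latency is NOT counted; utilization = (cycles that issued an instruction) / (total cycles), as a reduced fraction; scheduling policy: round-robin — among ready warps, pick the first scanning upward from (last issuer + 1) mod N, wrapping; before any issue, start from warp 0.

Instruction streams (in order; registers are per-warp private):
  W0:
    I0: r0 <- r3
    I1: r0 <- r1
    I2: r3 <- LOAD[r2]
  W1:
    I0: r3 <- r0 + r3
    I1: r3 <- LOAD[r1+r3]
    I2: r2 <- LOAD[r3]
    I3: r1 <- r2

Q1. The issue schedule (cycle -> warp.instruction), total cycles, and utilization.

cycle 0: W0.I0
cycle 1: W1.I0
cycle 2: W0.I1
cycle 3: W1.I1
cycle 4: W0.I2
cycle 5: idle
cycle 6: W1.I2
cycle 7: idle
cycle 8: idle
cycle 9: W1.I3

Answer: 10 cycles, utilization 7/10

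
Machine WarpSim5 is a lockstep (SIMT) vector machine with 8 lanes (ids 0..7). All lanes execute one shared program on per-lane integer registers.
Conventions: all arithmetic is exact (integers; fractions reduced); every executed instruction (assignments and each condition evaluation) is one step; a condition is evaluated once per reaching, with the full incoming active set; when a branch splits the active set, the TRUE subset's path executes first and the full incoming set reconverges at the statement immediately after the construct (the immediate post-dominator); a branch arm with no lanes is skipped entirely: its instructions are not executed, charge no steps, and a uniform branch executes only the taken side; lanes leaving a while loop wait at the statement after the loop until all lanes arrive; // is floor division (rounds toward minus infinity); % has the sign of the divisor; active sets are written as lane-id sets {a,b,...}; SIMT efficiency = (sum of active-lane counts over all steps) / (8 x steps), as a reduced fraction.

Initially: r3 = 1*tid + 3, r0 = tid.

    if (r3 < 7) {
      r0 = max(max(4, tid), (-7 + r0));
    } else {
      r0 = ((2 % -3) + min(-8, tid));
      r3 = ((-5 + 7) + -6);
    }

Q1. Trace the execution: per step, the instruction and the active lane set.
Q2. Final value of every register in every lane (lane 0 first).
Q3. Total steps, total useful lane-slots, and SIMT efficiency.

step 0: eval (r3 < 7)                {0,1,2,3,4,5,6,7}
step 1: r0 <- max(max(4, tid), (-7 + r0)) {0,1,2,3}
step 2: r0 <- ((2 % -3) + min(-8, tid)) {4,5,6,7}
step 3: r3 <- ((-5 + 7) + -6)        {4,5,6,7}

Answer: 4 steps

r3: 3,4,5,6,-4,-4,-4,-4
r0: 4,4,4,4,-9,-9,-9,-9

steps = 4; useful = 20; efficiency = 20/32 = 5/8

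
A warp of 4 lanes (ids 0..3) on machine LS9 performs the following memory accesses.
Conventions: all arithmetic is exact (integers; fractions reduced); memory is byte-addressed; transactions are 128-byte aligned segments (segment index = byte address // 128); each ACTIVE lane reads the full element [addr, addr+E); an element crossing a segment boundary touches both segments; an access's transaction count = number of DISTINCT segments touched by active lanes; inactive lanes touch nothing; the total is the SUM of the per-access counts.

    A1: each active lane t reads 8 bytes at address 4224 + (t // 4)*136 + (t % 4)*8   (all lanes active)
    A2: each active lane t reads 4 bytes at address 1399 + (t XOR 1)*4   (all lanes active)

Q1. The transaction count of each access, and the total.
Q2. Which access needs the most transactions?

A1: 1 transaction
A2: 2 transactions

Answer: 1,2; total 3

Answer: A2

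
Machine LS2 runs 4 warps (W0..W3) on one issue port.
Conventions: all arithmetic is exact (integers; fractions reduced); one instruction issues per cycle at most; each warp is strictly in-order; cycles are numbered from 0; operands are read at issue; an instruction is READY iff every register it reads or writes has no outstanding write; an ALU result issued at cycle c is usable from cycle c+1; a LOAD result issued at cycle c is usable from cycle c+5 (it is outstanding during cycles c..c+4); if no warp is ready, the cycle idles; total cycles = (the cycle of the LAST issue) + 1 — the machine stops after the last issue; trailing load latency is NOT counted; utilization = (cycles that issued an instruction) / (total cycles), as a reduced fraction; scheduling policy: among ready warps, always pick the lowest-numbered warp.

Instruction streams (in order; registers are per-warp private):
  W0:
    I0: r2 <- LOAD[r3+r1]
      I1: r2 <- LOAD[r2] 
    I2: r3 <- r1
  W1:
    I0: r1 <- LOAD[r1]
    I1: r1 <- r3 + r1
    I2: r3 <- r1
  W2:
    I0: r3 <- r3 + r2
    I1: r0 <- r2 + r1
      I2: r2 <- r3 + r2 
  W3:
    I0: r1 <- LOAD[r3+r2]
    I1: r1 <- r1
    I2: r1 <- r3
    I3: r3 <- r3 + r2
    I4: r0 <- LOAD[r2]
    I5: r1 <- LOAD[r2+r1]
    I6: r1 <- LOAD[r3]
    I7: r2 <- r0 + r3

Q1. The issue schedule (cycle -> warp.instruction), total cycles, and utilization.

cycle 0: W0.I0
cycle 1: W1.I0
cycle 2: W2.I0
cycle 3: W2.I1
cycle 4: W2.I2
cycle 5: W0.I1
cycle 6: W0.I2
cycle 7: W1.I1
cycle 8: W1.I2
cycle 9: W3.I0
cycle 10: idle
cycle 11: idle
cycle 12: idle
cycle 13: idle
cycle 14: W3.I1
cycle 15: W3.I2
cycle 16: W3.I3
cycle 17: W3.I4
cycle 18: W3.I5
cycle 19: idle
cycle 20: idle
cycle 21: idle
cycle 22: idle
cycle 23: W3.I6
cycle 24: W3.I7

Answer: 25 cycles, utilization 17/25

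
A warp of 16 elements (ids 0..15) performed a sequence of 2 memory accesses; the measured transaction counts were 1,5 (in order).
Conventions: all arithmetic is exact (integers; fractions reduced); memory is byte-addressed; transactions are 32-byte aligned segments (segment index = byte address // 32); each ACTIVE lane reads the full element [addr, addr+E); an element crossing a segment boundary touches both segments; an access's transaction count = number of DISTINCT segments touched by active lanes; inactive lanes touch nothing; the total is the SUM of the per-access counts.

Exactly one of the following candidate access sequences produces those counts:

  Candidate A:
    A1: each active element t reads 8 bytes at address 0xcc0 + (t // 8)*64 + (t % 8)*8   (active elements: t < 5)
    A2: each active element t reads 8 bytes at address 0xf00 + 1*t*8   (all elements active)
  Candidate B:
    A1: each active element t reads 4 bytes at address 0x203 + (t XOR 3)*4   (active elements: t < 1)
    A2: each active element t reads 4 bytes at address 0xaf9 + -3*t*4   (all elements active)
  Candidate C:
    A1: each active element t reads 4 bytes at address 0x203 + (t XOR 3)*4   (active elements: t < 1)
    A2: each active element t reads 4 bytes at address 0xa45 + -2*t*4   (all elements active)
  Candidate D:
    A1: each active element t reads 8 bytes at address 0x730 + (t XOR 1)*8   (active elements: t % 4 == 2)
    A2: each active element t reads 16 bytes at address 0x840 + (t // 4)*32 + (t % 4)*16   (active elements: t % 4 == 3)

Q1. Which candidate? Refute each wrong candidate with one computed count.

A: A1 gives 2 transactions, not 1
B: A2 gives 6 transactions, not 5
D: A1 gives 4 transactions, not 1
C: all counts match (1,5)

Answer: C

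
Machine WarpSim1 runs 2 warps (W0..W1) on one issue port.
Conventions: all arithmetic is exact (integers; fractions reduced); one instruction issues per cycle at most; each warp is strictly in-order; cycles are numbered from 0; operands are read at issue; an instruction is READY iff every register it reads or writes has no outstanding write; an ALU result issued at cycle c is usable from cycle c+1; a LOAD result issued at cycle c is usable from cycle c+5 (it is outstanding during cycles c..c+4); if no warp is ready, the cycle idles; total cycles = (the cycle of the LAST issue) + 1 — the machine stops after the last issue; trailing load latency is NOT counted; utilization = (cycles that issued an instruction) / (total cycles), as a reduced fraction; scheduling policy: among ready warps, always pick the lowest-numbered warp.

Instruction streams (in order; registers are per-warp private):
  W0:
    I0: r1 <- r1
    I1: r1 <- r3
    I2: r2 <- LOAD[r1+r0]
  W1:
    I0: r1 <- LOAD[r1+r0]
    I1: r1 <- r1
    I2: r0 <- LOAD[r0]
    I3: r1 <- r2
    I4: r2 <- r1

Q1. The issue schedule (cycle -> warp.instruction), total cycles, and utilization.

cycle 0: W0.I0
cycle 1: W0.I1
cycle 2: W0.I2
cycle 3: W1.I0
cycle 4: idle
cycle 5: idle
cycle 6: idle
cycle 7: idle
cycle 8: W1.I1
cycle 9: W1.I2
cycle 10: W1.I3
cycle 11: W1.I4

Answer: 12 cycles, utilization 2/3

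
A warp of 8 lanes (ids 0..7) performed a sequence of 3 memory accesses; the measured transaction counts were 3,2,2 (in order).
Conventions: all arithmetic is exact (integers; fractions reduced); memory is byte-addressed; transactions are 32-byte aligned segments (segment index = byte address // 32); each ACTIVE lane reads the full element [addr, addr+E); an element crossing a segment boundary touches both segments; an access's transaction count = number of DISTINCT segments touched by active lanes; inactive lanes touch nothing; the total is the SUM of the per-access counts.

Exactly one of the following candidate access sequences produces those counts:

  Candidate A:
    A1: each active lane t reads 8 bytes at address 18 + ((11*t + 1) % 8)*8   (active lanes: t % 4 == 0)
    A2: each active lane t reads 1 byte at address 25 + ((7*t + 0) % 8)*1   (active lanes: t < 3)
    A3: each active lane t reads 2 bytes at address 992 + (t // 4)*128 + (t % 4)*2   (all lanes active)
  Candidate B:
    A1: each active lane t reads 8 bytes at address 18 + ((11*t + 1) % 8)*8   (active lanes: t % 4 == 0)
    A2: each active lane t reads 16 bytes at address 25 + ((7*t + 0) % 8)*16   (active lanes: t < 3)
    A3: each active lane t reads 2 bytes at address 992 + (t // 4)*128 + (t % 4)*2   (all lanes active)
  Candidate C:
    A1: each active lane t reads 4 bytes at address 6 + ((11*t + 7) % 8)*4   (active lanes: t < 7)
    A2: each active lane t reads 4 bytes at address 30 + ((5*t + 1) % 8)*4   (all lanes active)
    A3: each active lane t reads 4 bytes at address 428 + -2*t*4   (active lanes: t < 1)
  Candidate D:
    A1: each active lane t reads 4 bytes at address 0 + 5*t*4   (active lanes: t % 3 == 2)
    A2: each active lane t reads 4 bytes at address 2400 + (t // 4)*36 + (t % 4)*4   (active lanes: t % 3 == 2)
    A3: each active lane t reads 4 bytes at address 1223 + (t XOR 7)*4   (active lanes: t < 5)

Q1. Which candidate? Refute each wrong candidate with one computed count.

B: A2 gives 4 transactions, not 2
C: A1 gives 2 transactions, not 3
D: A1 gives 2 transactions, not 3
A: all counts match (3,2,2)

Answer: A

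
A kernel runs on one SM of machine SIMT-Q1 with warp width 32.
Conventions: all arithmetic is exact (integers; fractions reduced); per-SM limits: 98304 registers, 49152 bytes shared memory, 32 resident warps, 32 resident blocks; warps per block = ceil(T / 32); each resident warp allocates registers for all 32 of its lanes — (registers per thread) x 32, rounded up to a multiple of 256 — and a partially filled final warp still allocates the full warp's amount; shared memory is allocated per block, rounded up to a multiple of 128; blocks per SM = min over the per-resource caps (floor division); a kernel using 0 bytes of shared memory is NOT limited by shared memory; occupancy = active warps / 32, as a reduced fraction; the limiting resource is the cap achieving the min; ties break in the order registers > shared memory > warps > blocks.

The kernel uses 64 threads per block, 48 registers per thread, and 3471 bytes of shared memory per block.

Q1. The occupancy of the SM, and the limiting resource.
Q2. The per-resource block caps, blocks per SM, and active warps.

Answer: occupancy 13/16, limited by shared memory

registers: 32 blocks
shared memory: 13 blocks
warps: 16 blocks
blocks: 32 blocks

Answer: 13 blocks, 26 active warps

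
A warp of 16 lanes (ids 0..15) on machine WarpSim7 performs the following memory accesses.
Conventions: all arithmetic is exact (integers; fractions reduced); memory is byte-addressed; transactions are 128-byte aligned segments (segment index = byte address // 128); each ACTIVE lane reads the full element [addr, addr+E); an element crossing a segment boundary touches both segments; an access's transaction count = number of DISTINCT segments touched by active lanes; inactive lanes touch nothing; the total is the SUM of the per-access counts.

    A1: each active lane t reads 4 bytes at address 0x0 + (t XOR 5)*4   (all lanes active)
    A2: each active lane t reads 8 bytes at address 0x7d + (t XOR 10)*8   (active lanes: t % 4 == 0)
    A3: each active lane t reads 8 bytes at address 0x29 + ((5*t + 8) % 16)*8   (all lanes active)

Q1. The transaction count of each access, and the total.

A1: 1 transaction
A2: 1 transaction
A3: 2 transactions

Answer: 1,1,2; total 4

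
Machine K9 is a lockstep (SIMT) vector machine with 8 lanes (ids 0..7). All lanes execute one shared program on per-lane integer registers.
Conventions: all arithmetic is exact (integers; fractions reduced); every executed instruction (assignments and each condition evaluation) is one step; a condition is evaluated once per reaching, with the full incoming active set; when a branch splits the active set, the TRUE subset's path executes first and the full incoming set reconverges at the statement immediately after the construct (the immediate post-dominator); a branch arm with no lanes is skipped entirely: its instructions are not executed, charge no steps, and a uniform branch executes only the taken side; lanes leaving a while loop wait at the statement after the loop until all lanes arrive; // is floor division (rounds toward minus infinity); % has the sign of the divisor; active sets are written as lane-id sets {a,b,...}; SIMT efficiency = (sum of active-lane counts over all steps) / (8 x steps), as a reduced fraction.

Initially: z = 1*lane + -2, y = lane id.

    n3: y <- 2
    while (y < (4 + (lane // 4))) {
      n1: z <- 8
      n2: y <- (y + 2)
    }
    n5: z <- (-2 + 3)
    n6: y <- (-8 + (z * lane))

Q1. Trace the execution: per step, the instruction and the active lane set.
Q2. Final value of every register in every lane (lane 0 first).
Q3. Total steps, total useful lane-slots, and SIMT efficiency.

step 0: y <- 2                       {0,1,2,3,4,5,6,7}
step 1: eval (y < (4 + (lane // 4))) {0,1,2,3,4,5,6,7}
step 2: z <- 8                       {0,1,2,3,4,5,6,7}
step 3: y <- (y + 2)                 {0,1,2,3,4,5,6,7}
step 4: eval (y < (4 + (lane // 4))) {0,1,2,3,4,5,6,7}
step 5: z <- 8                       {4,5,6,7}
step 6: y <- (y + 2)                 {4,5,6,7}
step 7: eval (y < (4 + (lane // 4))) {4,5,6,7}
step 8: z <- (-2 + 3)                {0,1,2,3,4,5,6,7}
step 9: y <- (-8 + (z * lane))       {0,1,2,3,4,5,6,7}

Answer: 10 steps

z: 1,1,1,1,1,1,1,1
y: -8,-7,-6,-5,-4,-3,-2,-1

steps = 10; useful = 68; efficiency = 68/80 = 17/20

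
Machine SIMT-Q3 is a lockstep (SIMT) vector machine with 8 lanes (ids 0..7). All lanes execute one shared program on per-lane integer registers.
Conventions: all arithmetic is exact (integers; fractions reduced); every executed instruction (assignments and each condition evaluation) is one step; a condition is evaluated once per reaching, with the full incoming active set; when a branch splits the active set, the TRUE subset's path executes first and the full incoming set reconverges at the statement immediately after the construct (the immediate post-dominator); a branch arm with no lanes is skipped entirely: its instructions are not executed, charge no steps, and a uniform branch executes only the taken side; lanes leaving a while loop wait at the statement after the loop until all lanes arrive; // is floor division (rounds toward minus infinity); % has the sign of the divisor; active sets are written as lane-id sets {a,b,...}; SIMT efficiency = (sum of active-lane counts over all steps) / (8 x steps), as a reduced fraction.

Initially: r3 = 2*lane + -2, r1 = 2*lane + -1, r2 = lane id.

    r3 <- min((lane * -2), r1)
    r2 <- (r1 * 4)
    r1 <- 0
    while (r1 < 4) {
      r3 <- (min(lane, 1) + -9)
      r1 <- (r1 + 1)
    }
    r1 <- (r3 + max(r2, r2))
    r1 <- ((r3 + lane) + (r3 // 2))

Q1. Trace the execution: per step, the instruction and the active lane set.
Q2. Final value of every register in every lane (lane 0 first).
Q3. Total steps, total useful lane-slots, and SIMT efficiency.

step 0: r3 <- min((lane * -2), r1)   {0,1,2,3,4,5,6,7}
step 1: r2 <- (r1 * 4)               {0,1,2,3,4,5,6,7}
step 2: r1 <- 0                      {0,1,2,3,4,5,6,7}
step 3: eval (r1 < 4)                {0,1,2,3,4,5,6,7}
step 4: r3 <- (min(lane, 1) + -9)    {0,1,2,3,4,5,6,7}
step 5: r1 <- (r1 + 1)               {0,1,2,3,4,5,6,7}
step 6: eval (r1 < 4)                {0,1,2,3,4,5,6,7}
step 7: r3 <- (min(lane, 1) + -9)    {0,1,2,3,4,5,6,7}
step 8: r1 <- (r1 + 1)               {0,1,2,3,4,5,6,7}
step 9: eval (r1 < 4)                {0,1,2,3,4,5,6,7}
step 10: r3 <- (min(lane, 1) + -9)    {0,1,2,3,4,5,6,7}
step 11: r1 <- (r1 + 1)               {0,1,2,3,4,5,6,7}
step 12: eval (r1 < 4)                {0,1,2,3,4,5,6,7}
step 13: r3 <- (min(lane, 1) + -9)    {0,1,2,3,4,5,6,7}
step 14: r1 <- (r1 + 1)               {0,1,2,3,4,5,6,7}
step 15: eval (r1 < 4)                {0,1,2,3,4,5,6,7}
step 16: r1 <- (r3 + max(r2, r2))     {0,1,2,3,4,5,6,7}
step 17: r1 <- ((r3 + lane) + (r3 // 2)) {0,1,2,3,4,5,6,7}

Answer: 18 steps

r3: -9,-8,-8,-8,-8,-8,-8,-8
r1: -14,-11,-10,-9,-8,-7,-6,-5
r2: -4,4,12,20,28,36,44,52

steps = 18; useful = 144; efficiency = 144/144 = 1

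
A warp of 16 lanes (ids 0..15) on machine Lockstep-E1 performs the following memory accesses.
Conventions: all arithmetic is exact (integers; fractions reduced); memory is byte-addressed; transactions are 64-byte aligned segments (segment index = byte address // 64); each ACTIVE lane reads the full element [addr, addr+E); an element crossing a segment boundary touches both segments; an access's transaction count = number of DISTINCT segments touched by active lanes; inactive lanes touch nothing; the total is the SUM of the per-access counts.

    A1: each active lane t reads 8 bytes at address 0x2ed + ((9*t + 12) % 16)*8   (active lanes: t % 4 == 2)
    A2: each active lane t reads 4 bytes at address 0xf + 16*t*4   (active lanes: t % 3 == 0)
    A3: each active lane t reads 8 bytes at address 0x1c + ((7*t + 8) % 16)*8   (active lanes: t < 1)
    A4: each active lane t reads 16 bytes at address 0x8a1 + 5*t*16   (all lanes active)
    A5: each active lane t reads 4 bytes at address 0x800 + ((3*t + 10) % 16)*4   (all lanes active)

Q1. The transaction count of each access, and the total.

A1: 3 transactions
A2: 6 transactions
A3: 1 transaction
A4: 20 transactions
A5: 1 transaction

Answer: 3,6,1,20,1; total 31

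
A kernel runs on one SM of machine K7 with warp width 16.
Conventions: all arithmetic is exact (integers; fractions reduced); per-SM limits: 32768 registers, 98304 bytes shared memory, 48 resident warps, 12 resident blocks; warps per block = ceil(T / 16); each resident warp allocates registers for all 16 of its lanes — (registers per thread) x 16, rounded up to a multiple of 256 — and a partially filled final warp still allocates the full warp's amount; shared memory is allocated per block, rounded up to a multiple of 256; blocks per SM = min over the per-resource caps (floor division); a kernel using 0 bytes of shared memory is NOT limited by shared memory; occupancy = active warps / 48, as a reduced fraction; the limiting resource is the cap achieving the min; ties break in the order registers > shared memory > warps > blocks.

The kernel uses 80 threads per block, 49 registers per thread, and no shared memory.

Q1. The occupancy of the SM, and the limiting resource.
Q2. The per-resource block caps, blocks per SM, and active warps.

Answer: occupancy 5/8, limited by registers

registers: 6 blocks
shared memory: no limit (kernel uses none)
warps: 9 blocks
blocks: 12 blocks

Answer: 6 blocks, 30 active warps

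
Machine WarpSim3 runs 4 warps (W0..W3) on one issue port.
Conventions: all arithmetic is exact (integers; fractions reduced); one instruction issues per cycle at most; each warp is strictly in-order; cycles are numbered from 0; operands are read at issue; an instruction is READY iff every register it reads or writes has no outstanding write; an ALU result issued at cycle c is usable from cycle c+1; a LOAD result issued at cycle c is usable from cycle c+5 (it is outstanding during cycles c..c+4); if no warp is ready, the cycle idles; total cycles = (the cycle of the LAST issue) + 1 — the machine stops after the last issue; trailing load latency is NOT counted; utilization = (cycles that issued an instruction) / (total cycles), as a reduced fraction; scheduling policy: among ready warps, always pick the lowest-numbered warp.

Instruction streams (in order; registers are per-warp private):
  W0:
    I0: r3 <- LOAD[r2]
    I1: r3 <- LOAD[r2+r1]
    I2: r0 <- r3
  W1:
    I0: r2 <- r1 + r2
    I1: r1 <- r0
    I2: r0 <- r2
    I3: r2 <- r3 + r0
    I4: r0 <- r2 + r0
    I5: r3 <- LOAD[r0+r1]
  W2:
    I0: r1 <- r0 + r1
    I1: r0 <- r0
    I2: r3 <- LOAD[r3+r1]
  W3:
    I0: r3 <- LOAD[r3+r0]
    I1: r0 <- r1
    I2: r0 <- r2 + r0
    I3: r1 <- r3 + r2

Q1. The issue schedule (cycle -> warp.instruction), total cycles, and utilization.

cycle 0: W0.I0
cycle 1: W1.I0
cycle 2: W1.I1
cycle 3: W1.I2
cycle 4: W1.I3
cycle 5: W0.I1
cycle 6: W1.I4
cycle 7: W1.I5
cycle 8: W2.I0
cycle 9: W2.I1
cycle 10: W0.I2
cycle 11: W2.I2
cycle 12: W3.I0
cycle 13: W3.I1
cycle 14: W3.I2
cycle 15: idle
cycle 16: idle
cycle 17: W3.I3

Answer: 18 cycles, utilization 8/9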